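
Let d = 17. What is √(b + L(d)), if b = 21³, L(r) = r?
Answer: √9278 ≈ 96.322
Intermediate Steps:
b = 9261
√(b + L(d)) = √(9261 + 17) = √9278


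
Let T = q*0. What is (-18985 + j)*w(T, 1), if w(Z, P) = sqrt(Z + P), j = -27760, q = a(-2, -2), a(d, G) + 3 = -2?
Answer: -46745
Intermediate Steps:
a(d, G) = -5 (a(d, G) = -3 - 2 = -5)
q = -5
T = 0 (T = -5*0 = 0)
w(Z, P) = sqrt(P + Z)
(-18985 + j)*w(T, 1) = (-18985 - 27760)*sqrt(1 + 0) = -46745*sqrt(1) = -46745*1 = -46745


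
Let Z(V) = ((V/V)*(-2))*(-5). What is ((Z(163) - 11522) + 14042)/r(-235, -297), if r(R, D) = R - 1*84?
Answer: -230/29 ≈ -7.9310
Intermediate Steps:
Z(V) = 10 (Z(V) = (1*(-2))*(-5) = -2*(-5) = 10)
r(R, D) = -84 + R (r(R, D) = R - 84 = -84 + R)
((Z(163) - 11522) + 14042)/r(-235, -297) = ((10 - 11522) + 14042)/(-84 - 235) = (-11512 + 14042)/(-319) = 2530*(-1/319) = -230/29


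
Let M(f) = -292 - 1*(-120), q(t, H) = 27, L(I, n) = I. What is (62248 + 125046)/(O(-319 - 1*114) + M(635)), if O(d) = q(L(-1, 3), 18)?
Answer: -187294/145 ≈ -1291.7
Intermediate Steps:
O(d) = 27
M(f) = -172 (M(f) = -292 + 120 = -172)
(62248 + 125046)/(O(-319 - 1*114) + M(635)) = (62248 + 125046)/(27 - 172) = 187294/(-145) = 187294*(-1/145) = -187294/145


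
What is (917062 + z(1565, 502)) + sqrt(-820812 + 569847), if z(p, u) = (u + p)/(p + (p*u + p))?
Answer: 241113941729/262920 + 39*I*sqrt(165) ≈ 9.1706e+5 + 500.96*I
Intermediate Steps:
z(p, u) = (p + u)/(2*p + p*u) (z(p, u) = (p + u)/(p + (p + p*u)) = (p + u)/(2*p + p*u))
(917062 + z(1565, 502)) + sqrt(-820812 + 569847) = (917062 + (1565 + 502)/(1565*(2 + 502))) + sqrt(-820812 + 569847) = (917062 + (1/1565)*2067/504) + sqrt(-250965) = (917062 + (1/1565)*(1/504)*2067) + 39*I*sqrt(165) = (917062 + 689/262920) + 39*I*sqrt(165) = 241113941729/262920 + 39*I*sqrt(165)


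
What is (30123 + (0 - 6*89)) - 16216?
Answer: 13373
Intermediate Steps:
(30123 + (0 - 6*89)) - 16216 = (30123 + (0 - 534)) - 16216 = (30123 - 534) - 16216 = 29589 - 16216 = 13373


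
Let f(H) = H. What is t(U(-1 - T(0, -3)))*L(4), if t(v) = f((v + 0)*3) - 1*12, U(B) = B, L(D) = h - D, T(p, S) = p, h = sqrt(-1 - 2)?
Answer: 60 - 15*I*sqrt(3) ≈ 60.0 - 25.981*I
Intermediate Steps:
h = I*sqrt(3) (h = sqrt(-3) = I*sqrt(3) ≈ 1.732*I)
L(D) = -D + I*sqrt(3) (L(D) = I*sqrt(3) - D = -D + I*sqrt(3))
t(v) = -12 + 3*v (t(v) = (v + 0)*3 - 1*12 = v*3 - 12 = 3*v - 12 = -12 + 3*v)
t(U(-1 - T(0, -3)))*L(4) = (-12 + 3*(-1 - 1*0))*(-1*4 + I*sqrt(3)) = (-12 + 3*(-1 + 0))*(-4 + I*sqrt(3)) = (-12 + 3*(-1))*(-4 + I*sqrt(3)) = (-12 - 3)*(-4 + I*sqrt(3)) = -15*(-4 + I*sqrt(3)) = 60 - 15*I*sqrt(3)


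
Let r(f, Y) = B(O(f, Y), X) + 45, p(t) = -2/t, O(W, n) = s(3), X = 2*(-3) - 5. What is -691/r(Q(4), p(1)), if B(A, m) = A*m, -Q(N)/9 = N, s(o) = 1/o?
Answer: -2073/124 ≈ -16.718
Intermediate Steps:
Q(N) = -9*N
X = -11 (X = -6 - 5 = -11)
O(W, n) = 1/3
r(f, Y) = 124/3 (r(f, Y) = (1/3)*(-11) + 45 = -11/3 + 45 = 124/3)
-691/r(Q(4), p(1)) = -691/124/3 = -691*3/124 = -2073/124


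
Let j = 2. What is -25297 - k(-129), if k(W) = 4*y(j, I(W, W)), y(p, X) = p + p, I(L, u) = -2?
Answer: -25313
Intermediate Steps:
y(p, X) = 2*p
k(W) = 16 (k(W) = 4*(2*2) = 4*4 = 16)
-25297 - k(-129) = -25297 - 1*16 = -25297 - 16 = -25313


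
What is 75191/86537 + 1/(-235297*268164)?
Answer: 4744415606292691/5460327610076196 ≈ 0.86889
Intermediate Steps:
75191/86537 + 1/(-235297*268164) = 75191*(1/86537) - 1/235297*1/268164 = 75191/86537 - 1/63098184708 = 4744415606292691/5460327610076196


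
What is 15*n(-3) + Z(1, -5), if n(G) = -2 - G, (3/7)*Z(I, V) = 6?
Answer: 29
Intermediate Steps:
Z(I, V) = 14 (Z(I, V) = (7/3)*6 = 14)
15*n(-3) + Z(1, -5) = 15*(-2 - 1*(-3)) + 14 = 15*(-2 + 3) + 14 = 15*1 + 14 = 15 + 14 = 29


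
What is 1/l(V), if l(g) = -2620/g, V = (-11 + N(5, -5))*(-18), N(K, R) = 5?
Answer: -27/655 ≈ -0.041221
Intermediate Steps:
V = 108 (V = (-11 + 5)*(-18) = -6*(-18) = 108)
1/l(V) = 1/(-2620/108) = 1/(-2620*1/108) = 1/(-655/27) = -27/655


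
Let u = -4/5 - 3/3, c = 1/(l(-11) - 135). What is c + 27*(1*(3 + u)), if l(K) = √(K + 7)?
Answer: 2952423/91145 - 2*I/18229 ≈ 32.393 - 0.00010972*I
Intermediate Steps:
l(K) = √(7 + K)
c = (-135 - 2*I)/18229 (c = 1/(√(7 - 11) - 135) = 1/(√(-4) - 135) = 1/(2*I - 135) = 1/(-135 + 2*I) = (-135 - 2*I)/18229 ≈ -0.0074058 - 0.00010972*I)
u = -9/5 (u = -4*⅕ - 3*⅓ = -⅘ - 1 = -9/5 ≈ -1.8000)
c + 27*(1*(3 + u)) = (-135/18229 - 2*I/18229) + 27*(1*(3 - 9/5)) = (-135/18229 - 2*I/18229) + 27*(1*(6/5)) = (-135/18229 - 2*I/18229) + 27*(6/5) = (-135/18229 - 2*I/18229) + 162/5 = 2952423/91145 - 2*I/18229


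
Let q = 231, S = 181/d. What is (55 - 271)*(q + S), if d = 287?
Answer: -14359248/287 ≈ -50032.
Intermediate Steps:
S = 181/287 ≈ 0.63066
(55 - 271)*(q + S) = (55 - 271)*(231 + 181/287) = -216*66478/287 = -14359248/287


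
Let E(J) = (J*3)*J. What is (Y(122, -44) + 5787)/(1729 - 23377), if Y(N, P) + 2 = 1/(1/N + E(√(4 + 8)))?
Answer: -8471209/31699888 ≈ -0.26723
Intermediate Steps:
E(J) = 3*J² (E(J) = (3*J)*J = 3*J²)
Y(N, P) = -2 + 1/(36 + 1/N) (Y(N, P) = -2 + 1/(1/N + 3*(√(4 + 8))²) = -2 + 1/(1/N + 3*(√12)²) = -2 + 1/(1/N + 3*(2*√3)²) = -2 + 1/(1/N + 3*12) = -2 + 1/(1/N + 36) = -2 + 1/(36 + 1/N))
(Y(122, -44) + 5787)/(1729 - 23377) = ((-2 - 71*122)/(1 + 36*122) + 5787)/(1729 - 23377) = ((-2 - 8662)/(1 + 4392) + 5787)/(-21648) = (-8664/4393 + 5787)*(-1/21648) = (25413627/4393)*(-1/21648) = -8471209/31699888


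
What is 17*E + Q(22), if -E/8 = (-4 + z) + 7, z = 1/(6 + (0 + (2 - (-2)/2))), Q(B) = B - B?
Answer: -3808/9 ≈ -423.11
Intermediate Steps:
Q(B) = 0
z = ⅑ (z = 1/(6 + (0 + (2 - (-2)/2))) = 1/(6 + (0 + (2 - 1*(-1)))) = 1/(6 + (0 + (2 + 1))) = 1/(6 + (0 + 3)) = 1/(6 + 3) = 1/9 = ⅑ ≈ 0.11111)
E = -224/9 (E = -8*((-4 + ⅑) + 7) = -8*(-35/9 + 7) = -8*28/9 = -224/9 ≈ -24.889)
17*E + Q(22) = 17*(-224/9) + 0 = -3808/9 + 0 = -3808/9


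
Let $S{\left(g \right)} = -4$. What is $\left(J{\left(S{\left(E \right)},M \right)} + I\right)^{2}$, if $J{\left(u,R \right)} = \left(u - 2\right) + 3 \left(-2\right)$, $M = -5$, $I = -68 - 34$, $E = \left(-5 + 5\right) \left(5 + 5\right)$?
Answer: $12996$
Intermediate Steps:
$E = 0$ ($E = 0 \cdot 10 = 0$)
$I = -102$ ($I = -68 - 34 = -102$)
$J{\left(u,R \right)} = -8 + u$ ($J{\left(u,R \right)} = \left(-2 + u\right) - 6 = -8 + u$)
$\left(J{\left(S{\left(E \right)},M \right)} + I\right)^{2} = \left(\left(-8 - 4\right) - 102\right)^{2} = \left(-12 - 102\right)^{2} = \left(-114\right)^{2} = 12996$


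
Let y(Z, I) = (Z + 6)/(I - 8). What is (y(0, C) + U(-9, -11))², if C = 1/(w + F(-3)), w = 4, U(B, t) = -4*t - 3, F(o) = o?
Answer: 78961/49 ≈ 1611.4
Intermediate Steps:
U(B, t) = -3 - 4*t
C = 1 (C = 1/(4 - 3) = 1/1 = 1)
y(Z, I) = (6 + Z)/(-8 + I)
(y(0, C) + U(-9, -11))² = ((6 + 0)/(-8 + 1) + (-3 - 4*(-11)))² = (6/(-7) + (-3 + 44))² = (-⅐*6 + 41)² = (-6/7 + 41)² = (281/7)² = 78961/49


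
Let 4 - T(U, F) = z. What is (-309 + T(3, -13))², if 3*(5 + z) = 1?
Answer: 811801/9 ≈ 90200.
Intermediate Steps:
z = -14/3 (z = -5 + (⅓)*1 = -5 + ⅓ = -14/3 ≈ -4.6667)
T(U, F) = 26/3 (T(U, F) = 4 - 1*(-14/3) = 4 + 14/3 = 26/3)
(-309 + T(3, -13))² = (-309 + 26/3)² = (-901/3)² = 811801/9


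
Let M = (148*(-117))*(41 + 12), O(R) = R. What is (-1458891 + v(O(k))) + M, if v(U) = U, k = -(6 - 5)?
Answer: -2376640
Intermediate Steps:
k = -1 (k = -1*1 = -1)
M = -917748 (M = -17316*53 = -917748)
(-1458891 + v(O(k))) + M = (-1458891 - 1) - 917748 = -1458892 - 917748 = -2376640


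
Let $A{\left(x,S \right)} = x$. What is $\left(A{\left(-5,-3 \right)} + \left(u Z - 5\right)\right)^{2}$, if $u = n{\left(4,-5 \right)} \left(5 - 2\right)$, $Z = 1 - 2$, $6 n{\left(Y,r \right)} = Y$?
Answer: $144$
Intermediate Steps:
$n{\left(Y,r \right)} = \frac{Y}{6}$
$Z = -1$ ($Z = 1 - 2 = -1$)
$u = 2$ ($u = \frac{1}{6} \cdot 4 \left(5 - 2\right) = \frac{2}{3} \cdot 3 = 2$)
$\left(A{\left(-5,-3 \right)} + \left(u Z - 5\right)\right)^{2} = \left(-5 + \left(2 \left(-1\right) - 5\right)\right)^{2} = \left(-5 - 7\right)^{2} = \left(-12\right)^{2} = 144$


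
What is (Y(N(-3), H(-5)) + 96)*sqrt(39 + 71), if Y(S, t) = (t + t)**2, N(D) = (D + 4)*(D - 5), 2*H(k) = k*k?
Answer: 721*sqrt(110) ≈ 7561.9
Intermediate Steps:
H(k) = k**2/2 (H(k) = (k*k)/2 = k**2/2)
N(D) = (-5 + D)*(4 + D) (N(D) = (4 + D)*(-5 + D) = (-5 + D)*(4 + D))
Y(S, t) = 4*t**2 (Y(S, t) = (2*t)**2 = 4*t**2)
(Y(N(-3), H(-5)) + 96)*sqrt(39 + 71) = (4*((1/2)*(-5)**2)**2 + 96)*sqrt(39 + 71) = (4*((1/2)*25)**2 + 96)*sqrt(110) = (4*(25/2)**2 + 96)*sqrt(110) = (4*(625/4) + 96)*sqrt(110) = (625 + 96)*sqrt(110) = 721*sqrt(110)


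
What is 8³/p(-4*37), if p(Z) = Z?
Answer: -128/37 ≈ -3.4595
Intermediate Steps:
8³/p(-4*37) = 8³/((-4*37)) = 512/(-148) = 512*(-1/148) = -128/37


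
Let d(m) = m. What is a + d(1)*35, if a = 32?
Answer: 67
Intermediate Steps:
a + d(1)*35 = 32 + 1*35 = 32 + 35 = 67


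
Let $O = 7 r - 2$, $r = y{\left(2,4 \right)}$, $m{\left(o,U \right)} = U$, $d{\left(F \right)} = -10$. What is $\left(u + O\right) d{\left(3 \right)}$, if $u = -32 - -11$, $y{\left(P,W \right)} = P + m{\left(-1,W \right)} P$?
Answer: $-470$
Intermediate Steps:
$y{\left(P,W \right)} = P + P W$ ($y{\left(P,W \right)} = P + W P = P + P W$)
$u = -21$ ($u = -32 + 11 = -21$)
$r = 10$ ($r = 2 \left(1 + 4\right) = 2 \cdot 5 = 10$)
$O = 68$ ($O = 7 \cdot 10 - 2 = 70 - 2 = 68$)
$\left(u + O\right) d{\left(3 \right)} = \left(-21 + 68\right) \left(-10\right) = 47 \left(-10\right) = -470$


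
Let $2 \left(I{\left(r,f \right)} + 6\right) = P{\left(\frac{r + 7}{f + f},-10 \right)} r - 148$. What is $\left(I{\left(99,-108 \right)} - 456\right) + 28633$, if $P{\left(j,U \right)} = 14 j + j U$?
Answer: $\frac{167999}{6} \approx 28000.0$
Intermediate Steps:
$P{\left(j,U \right)} = 14 j + U j$
$I{\left(r,f \right)} = -80 + \frac{r \left(7 + r\right)}{f}$ ($I{\left(r,f \right)} = -6 + \frac{\frac{r + 7}{f + f} \left(14 - 10\right) r - 148}{2} = -6 + \frac{\frac{7 + r}{2 f} 4 r - 148}{2} = -6 + \frac{\frac{2 \left(7 + r\right)}{f} r - 148}{2} = -6 + \frac{\frac{2 r \left(7 + r\right)}{f} - 148}{2} = -6 + \frac{-148 + \frac{2 r \left(7 + r\right)}{f}}{2} = -6 - \left(74 - \frac{r \left(7 + r\right)}{f}\right) = -80 + \frac{r \left(7 + r\right)}{f}$)
$\left(I{\left(99,-108 \right)} - 456\right) + 28633 = \left(\frac{\left(-80\right) \left(-108\right) + 99 \left(7 + 99\right)}{-108} - 456\right) + 28633 = \left(- \frac{8640 + 99 \cdot 106}{108} - 456\right) + 28633 = \left(- \frac{8640 + 10494}{108} - 456\right) + 28633 = \left(\left(- \frac{1}{108}\right) 19134 - 456\right) + 28633 = \left(- \frac{1063}{6} - 456\right) + 28633 = - \frac{3799}{6} + 28633 = \frac{167999}{6}$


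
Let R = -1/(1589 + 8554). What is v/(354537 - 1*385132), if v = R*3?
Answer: 1/103441695 ≈ 9.6673e-9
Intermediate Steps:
R = -1/10143 ≈ -9.8590e-5
v = -1/3381 (v = -1/10143*3 = -1/3381 ≈ -0.00029577)
v/(354537 - 1*385132) = -1/(3381*(354537 - 1*385132)) = -1/(3381*(354537 - 385132)) = -1/3381/(-30595) = -1/3381*(-1/30595) = 1/103441695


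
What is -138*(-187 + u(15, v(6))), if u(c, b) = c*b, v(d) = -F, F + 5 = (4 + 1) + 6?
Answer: 38226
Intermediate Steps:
F = 6 (F = -5 + ((4 + 1) + 6) = -5 + (5 + 6) = -5 + 11 = 6)
v(d) = -6 (v(d) = -1*6 = -6)
u(c, b) = b*c
-138*(-187 + u(15, v(6))) = -138*(-187 - 6*15) = -138*(-187 - 90) = -138*(-277) = 38226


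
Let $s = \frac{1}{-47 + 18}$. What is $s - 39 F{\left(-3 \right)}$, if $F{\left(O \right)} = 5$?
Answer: $- \frac{5656}{29} \approx -195.03$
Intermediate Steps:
$s = - \frac{1}{29}$ ($s = \frac{1}{-29} = - \frac{1}{29} \approx -0.034483$)
$s - 39 F{\left(-3 \right)} = - \frac{1}{29} - 195 = - \frac{5656}{29}$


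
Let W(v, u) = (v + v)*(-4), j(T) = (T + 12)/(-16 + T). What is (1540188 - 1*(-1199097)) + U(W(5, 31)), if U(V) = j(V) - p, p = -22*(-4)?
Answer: 5478395/2 ≈ 2.7392e+6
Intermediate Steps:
j(T) = (12 + T)/(-16 + T)
p = 88
W(v, u) = -8*v (W(v, u) = (2*v)*(-4) = -8*v)
U(V) = -88 + (12 + V)/(-16 + V) (U(V) = (12 + V)/(-16 + V) - 1*88 = (12 + V)/(-16 + V) - 88 = -88 + (12 + V)/(-16 + V))
(1540188 - 1*(-1199097)) + U(W(5, 31)) = (1540188 - 1*(-1199097)) + (1420 - (-696)*5)/(-16 - 8*5) = (1540188 + 1199097) + (1420 - 87*(-40))/(-16 - 40) = 2739285 + (1420 + 3480)/(-56) = 2739285 - 1/56*4900 = 2739285 - 175/2 = 5478395/2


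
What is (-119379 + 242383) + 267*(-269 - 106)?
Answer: 22879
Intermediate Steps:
(-119379 + 242383) + 267*(-269 - 106) = 123004 + 267*(-375) = 123004 - 100125 = 22879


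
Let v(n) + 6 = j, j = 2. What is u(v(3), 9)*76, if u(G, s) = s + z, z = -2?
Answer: 532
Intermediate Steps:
v(n) = -4 (v(n) = -6 + 2 = -4)
u(G, s) = -2 + s (u(G, s) = s - 2 = -2 + s)
u(v(3), 9)*76 = (-2 + 9)*76 = 7*76 = 532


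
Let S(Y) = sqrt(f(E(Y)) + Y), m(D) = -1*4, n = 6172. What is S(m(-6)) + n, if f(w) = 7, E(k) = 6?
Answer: 6172 + sqrt(3) ≈ 6173.7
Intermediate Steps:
m(D) = -4
S(Y) = sqrt(7 + Y)
S(m(-6)) + n = sqrt(7 - 4) + 6172 = sqrt(3) + 6172 = 6172 + sqrt(3)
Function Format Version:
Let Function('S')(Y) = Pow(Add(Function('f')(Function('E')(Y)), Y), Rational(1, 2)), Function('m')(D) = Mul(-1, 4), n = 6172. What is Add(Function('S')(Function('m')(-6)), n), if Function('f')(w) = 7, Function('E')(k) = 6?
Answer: Add(6172, Pow(3, Rational(1, 2))) ≈ 6173.7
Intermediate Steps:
Function('m')(D) = -4
Function('S')(Y) = Pow(Add(7, Y), Rational(1, 2))
Add(Function('S')(Function('m')(-6)), n) = Add(Pow(Add(7, -4), Rational(1, 2)), 6172) = Add(Pow(3, Rational(1, 2)), 6172) = Add(6172, Pow(3, Rational(1, 2)))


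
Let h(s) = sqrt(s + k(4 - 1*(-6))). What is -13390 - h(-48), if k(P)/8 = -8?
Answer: -13390 - 4*I*sqrt(7) ≈ -13390.0 - 10.583*I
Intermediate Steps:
k(P) = -64 (k(P) = 8*(-8) = -64)
h(s) = sqrt(-64 + s) (h(s) = sqrt(s - 64) = sqrt(-64 + s))
-13390 - h(-48) = -13390 - sqrt(-64 - 48) = -13390 - sqrt(-112) = -13390 - 4*I*sqrt(7)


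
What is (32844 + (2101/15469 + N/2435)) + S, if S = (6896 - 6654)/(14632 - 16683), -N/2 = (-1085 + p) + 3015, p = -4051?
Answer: 2537500751749113/77255047765 ≈ 32846.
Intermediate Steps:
N = 4242 (N = -2*((-1085 - 4051) + 3015) = -2*(-5136 + 3015) = -2*(-2121) = 4242)
S = -242/2051 (S = 242/(-2051) = 242*(-1/2051) = -242/2051 ≈ -0.11799)
(32844 + (2101/15469 + N/2435)) + S = (32844 + (2101/15469 + 4242/2435)) - 242/2051 = (32844 + 70735433/37667015) - 242/2051 = 1237206176093/37667015 - 242/2051 = 2537500751749113/77255047765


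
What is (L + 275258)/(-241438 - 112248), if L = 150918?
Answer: -213088/176843 ≈ -1.2050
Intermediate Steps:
(L + 275258)/(-241438 - 112248) = (150918 + 275258)/(-241438 - 112248) = 426176/(-353686) = 426176*(-1/353686) = -213088/176843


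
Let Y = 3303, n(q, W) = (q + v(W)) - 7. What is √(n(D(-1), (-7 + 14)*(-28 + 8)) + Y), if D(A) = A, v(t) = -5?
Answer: √3290 ≈ 57.359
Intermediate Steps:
n(q, W) = -12 + q (n(q, W) = (q - 5) - 7 = (-5 + q) - 7 = -12 + q)
√(n(D(-1), (-7 + 14)*(-28 + 8)) + Y) = √((-12 - 1) + 3303) = √(-13 + 3303) = √3290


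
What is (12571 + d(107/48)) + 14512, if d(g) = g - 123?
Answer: 1294187/48 ≈ 26962.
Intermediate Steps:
d(g) = -123 + g
(12571 + d(107/48)) + 14512 = (12571 + (-123 + 107/48)) + 14512 = (12571 - 5797/48) + 14512 = 597611/48 + 14512 = 1294187/48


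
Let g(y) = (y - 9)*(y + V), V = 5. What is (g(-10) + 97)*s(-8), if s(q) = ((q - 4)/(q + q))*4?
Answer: 576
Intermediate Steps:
g(y) = (-9 + y)*(5 + y) (g(y) = (y - 9)*(y + 5) = (-9 + y)*(5 + y))
s(q) = 2*(-4 + q)/q (s(q) = ((-4 + q)/((2*q)))*4 = ((-4 + q)*(1/(2*q)))*4 = ((-4 + q)/(2*q))*4 = 2*(-4 + q)/q)
(g(-10) + 97)*s(-8) = ((-45 + (-10)² - 4*(-10)) + 97)*(2 - 8/(-8)) = ((-45 + 100 + 40) + 97)*(2 - 8*(-⅛)) = (95 + 97)*(2 + 1) = 192*3 = 576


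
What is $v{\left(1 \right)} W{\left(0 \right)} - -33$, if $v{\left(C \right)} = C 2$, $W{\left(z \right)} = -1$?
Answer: $31$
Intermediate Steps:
$v{\left(C \right)} = 2 C$
$v{\left(1 \right)} W{\left(0 \right)} - -33 = 2 \cdot 1 \left(-1\right) - -33 = 2 \left(-1\right) + 33 = -2 + 33 = 31$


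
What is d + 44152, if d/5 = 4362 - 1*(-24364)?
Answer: 187782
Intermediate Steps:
d = 143630 (d = 5*(4362 - 1*(-24364)) = 5*(4362 + 24364) = 5*28726 = 143630)
d + 44152 = 143630 + 44152 = 187782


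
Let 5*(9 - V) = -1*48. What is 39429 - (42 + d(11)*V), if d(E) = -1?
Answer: 197028/5 ≈ 39406.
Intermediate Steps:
V = 93/5 (V = 9 - (-1)*48/5 = 9 - ⅕*(-48) = 9 + 48/5 = 93/5 ≈ 18.600)
39429 - (42 + d(11)*V) = 39429 - (42 - 1*93/5) = 39429 - (42 - 93/5) = 39429 - 1*117/5 = 39429 - 117/5 = 197028/5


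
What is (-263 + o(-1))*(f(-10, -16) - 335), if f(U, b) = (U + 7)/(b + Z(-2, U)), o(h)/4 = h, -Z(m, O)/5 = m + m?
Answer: 358581/4 ≈ 89645.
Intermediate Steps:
Z(m, O) = -10*m (Z(m, O) = -5*(m + m) = -10*m)
o(h) = 4*h
f(U, b) = (7 + U)/(20 + b) (f(U, b) = (U + 7)/(b - 10*(-2)) = (7 + U)/(b + 20) = (7 + U)/(20 + b))
(-263 + o(-1))*(f(-10, -16) - 335) = (-263 + 4*(-1))*((7 - 10)/(20 - 16) - 335) = (-263 - 4)*(-3/4 - 335) = -267*((¼)*(-3) - 335) = -267*(-¾ - 335) = -267*(-1343/4) = 358581/4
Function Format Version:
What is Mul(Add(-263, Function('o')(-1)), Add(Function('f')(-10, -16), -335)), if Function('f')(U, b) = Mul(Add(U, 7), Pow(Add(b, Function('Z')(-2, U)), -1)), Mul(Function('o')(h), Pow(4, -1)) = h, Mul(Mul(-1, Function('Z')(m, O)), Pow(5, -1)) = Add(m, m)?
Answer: Rational(358581, 4) ≈ 89645.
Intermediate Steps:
Function('Z')(m, O) = Mul(-10, m) (Function('Z')(m, O) = Mul(-5, Add(m, m)) = Mul(-5, Mul(2, m)) = Mul(-10, m))
Function('o')(h) = Mul(4, h)
Function('f')(U, b) = Mul(Pow(Add(20, b), -1), Add(7, U)) (Function('f')(U, b) = Mul(Add(U, 7), Pow(Add(b, Mul(-10, -2)), -1)) = Mul(Add(7, U), Pow(Add(b, 20), -1)) = Mul(Add(7, U), Pow(Add(20, b), -1)) = Mul(Pow(Add(20, b), -1), Add(7, U)))
Mul(Add(-263, Function('o')(-1)), Add(Function('f')(-10, -16), -335)) = Mul(Add(-263, Mul(4, -1)), Add(Mul(Pow(Add(20, -16), -1), Add(7, -10)), -335)) = Mul(Add(-263, -4), Add(Mul(Pow(4, -1), -3), -335)) = Mul(-267, Add(Mul(Rational(1, 4), -3), -335)) = Mul(-267, Add(Rational(-3, 4), -335)) = Mul(-267, Rational(-1343, 4)) = Rational(358581, 4)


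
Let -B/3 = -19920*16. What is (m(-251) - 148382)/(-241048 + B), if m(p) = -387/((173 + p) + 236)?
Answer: -23444743/112987696 ≈ -0.20750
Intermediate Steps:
B = 956160 (B = -(-360)*166*16 = -(-360)*2656 = -3*(-318720) = 956160)
m(p) = -387/(409 + p)
(m(-251) - 148382)/(-241048 + B) = (-387/(409 - 251) - 148382)/(-241048 + 956160) = (-387/158 - 148382)/715112 = (-387*1/158 - 148382)*(1/715112) = (-387/158 - 148382)*(1/715112) = -23444743/158*1/715112 = -23444743/112987696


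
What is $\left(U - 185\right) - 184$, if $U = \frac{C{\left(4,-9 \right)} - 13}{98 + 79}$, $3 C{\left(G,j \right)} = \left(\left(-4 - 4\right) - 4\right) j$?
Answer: $- \frac{65290}{177} \approx -368.87$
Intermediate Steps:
$C{\left(G,j \right)} = - 4 j$ ($C{\left(G,j \right)} = \frac{\left(\left(-4 - 4\right) - 4\right) j}{3} = \frac{\left(-8 - 4\right) j}{3} = \frac{\left(-12\right) j}{3} = - 4 j$)
$U = \frac{23}{177}$ ($U = \frac{\left(-4\right) \left(-9\right) - 13}{98 + 79} = \frac{36 - 13}{177} = 23 \cdot \frac{1}{177} = \frac{23}{177} \approx 0.12994$)
$\left(U - 185\right) - 184 = \left(\frac{23}{177} - 185\right) - 184 = - \frac{32722}{177} - 184 = - \frac{65290}{177}$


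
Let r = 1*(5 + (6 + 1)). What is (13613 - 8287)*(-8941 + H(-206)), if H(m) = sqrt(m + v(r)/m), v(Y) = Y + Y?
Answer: -47619766 + 5326*I*sqrt(2186690)/103 ≈ -4.762e+7 + 76464.0*I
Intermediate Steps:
r = 12 (r = 1*(5 + 7) = 1*12 = 12)
v(Y) = 2*Y
H(m) = sqrt(m + 24/m) (H(m) = sqrt(m + (2*12)/m) = sqrt(m + 24/m))
(13613 - 8287)*(-8941 + H(-206)) = (13613 - 8287)*(-8941 + sqrt(-206 + 24/(-206))) = 5326*(-8941 + sqrt(-206 + 24*(-1/206))) = 5326*(-8941 + sqrt(-206 - 12/103)) = 5326*(-8941 + sqrt(-21230/103)) = 5326*(-8941 + I*sqrt(2186690)/103) = -47619766 + 5326*I*sqrt(2186690)/103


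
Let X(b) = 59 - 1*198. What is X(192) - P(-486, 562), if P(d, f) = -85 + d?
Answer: 432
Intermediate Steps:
X(b) = -139 (X(b) = 59 - 198 = -139)
X(192) - P(-486, 562) = -139 - (-85 - 486) = -139 - 1*(-571) = -139 + 571 = 432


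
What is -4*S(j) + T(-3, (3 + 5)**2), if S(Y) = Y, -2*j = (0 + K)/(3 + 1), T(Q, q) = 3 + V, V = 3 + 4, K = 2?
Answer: 11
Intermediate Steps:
V = 7
T(Q, q) = 10 (T(Q, q) = 3 + 7 = 10)
j = -1/4 (j = -(0 + 2)/(2*(3 + 1)) = -1/4 ≈ -0.25000)
-4*S(j) + T(-3, (3 + 5)**2) = -4*(-1/4) + 10 = 1 + 10 = 11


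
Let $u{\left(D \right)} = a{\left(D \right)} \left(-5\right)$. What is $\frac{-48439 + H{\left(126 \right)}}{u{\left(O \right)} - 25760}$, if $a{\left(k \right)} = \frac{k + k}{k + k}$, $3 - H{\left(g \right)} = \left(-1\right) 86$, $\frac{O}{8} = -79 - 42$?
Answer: $\frac{9670}{5153} \approx 1.8766$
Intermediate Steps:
$O = -968$ ($O = 8 \left(-79 - 42\right) = 8 \left(-121\right) = -968$)
$H{\left(g \right)} = 89$ ($H{\left(g \right)} = 3 - \left(-1\right) 86 = 3 - -86 = 3 + 86 = 89$)
$a{\left(k \right)} = 1$ ($a{\left(k \right)} = \frac{2 k}{2 k} = 2 k \frac{1}{2 k} = 1$)
$u{\left(D \right)} = -5$ ($u{\left(D \right)} = 1 \left(-5\right) = -5$)
$\frac{-48439 + H{\left(126 \right)}}{u{\left(O \right)} - 25760} = \frac{-48439 + 89}{-5 - 25760} = - \frac{48350}{-25765} = \left(-48350\right) \left(- \frac{1}{25765}\right) = \frac{9670}{5153}$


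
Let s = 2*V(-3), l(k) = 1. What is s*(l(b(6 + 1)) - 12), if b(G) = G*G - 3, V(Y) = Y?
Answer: 66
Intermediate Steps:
b(G) = -3 + G² (b(G) = G² - 3 = -3 + G²)
s = -6 (s = 2*(-3) = -6)
s*(l(b(6 + 1)) - 12) = -6*(1 - 12) = -6*(-11) = 66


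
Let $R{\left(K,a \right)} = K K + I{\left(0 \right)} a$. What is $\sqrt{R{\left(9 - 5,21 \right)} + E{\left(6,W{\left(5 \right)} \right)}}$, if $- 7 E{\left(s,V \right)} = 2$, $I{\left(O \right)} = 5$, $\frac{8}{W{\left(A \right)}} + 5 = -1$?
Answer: $\frac{13 \sqrt{35}}{7} \approx 10.987$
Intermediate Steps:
$W{\left(A \right)} = - \frac{4}{3}$ ($W{\left(A \right)} = \frac{8}{-5 - 1} = \frac{8}{-6} = 8 \left(- \frac{1}{6}\right) = - \frac{4}{3}$)
$R{\left(K,a \right)} = K^{2} + 5 a$ ($R{\left(K,a \right)} = K K + 5 a = K^{2} + 5 a$)
$E{\left(s,V \right)} = - \frac{2}{7}$ ($E{\left(s,V \right)} = \left(- \frac{1}{7}\right) 2 = - \frac{2}{7}$)
$\sqrt{R{\left(9 - 5,21 \right)} + E{\left(6,W{\left(5 \right)} \right)}} = \sqrt{\left(\left(9 - 5\right)^{2} + 5 \cdot 21\right) - \frac{2}{7}} = \sqrt{\left(\left(9 - 5\right)^{2} + 105\right) - \frac{2}{7}} = \sqrt{\left(4^{2} + 105\right) - \frac{2}{7}} = \sqrt{\left(16 + 105\right) - \frac{2}{7}} = \sqrt{121 - \frac{2}{7}} = \sqrt{\frac{845}{7}} = \frac{13 \sqrt{35}}{7}$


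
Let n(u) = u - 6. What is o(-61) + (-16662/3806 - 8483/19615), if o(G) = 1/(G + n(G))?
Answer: -23020458737/4777900160 ≈ -4.8181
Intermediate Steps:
n(u) = -6 + u
o(G) = 1/(-6 + 2*G) (o(G) = 1/(G + (-6 + G)) = 1/(-6 + 2*G))
o(-61) + (-16662/3806 - 8483/19615) = 1/(2*(-3 - 61)) + (-16662/3806 - 8483/19615) = (½)/(-64) + (-16662*1/3806 - 8483*1/19615) = (½)*(-1/64) + (-8331/1903 - 8483/19615) = -1/128 - 179555714/37327345 = -23020458737/4777900160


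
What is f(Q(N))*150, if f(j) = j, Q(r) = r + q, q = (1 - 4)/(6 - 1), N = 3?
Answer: 360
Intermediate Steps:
q = -⅗ (q = -3/5 = -3*⅕ = -⅗ ≈ -0.60000)
Q(r) = -⅗ + r (Q(r) = r - ⅗ = -⅗ + r)
f(Q(N))*150 = (-⅗ + 3)*150 = (12/5)*150 = 360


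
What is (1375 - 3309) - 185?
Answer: -2119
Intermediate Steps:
(1375 - 3309) - 185 = -1934 - 185 = -2119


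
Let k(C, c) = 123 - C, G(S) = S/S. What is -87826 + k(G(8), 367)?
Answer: -87704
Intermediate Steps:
G(S) = 1
-87826 + k(G(8), 367) = -87826 + (123 - 1*1) = -87826 + (123 - 1) = -87826 + 122 = -87704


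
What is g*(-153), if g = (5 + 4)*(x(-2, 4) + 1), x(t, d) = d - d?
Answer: -1377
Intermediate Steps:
x(t, d) = 0
g = 9 (g = (5 + 4)*(0 + 1) = 9*1 = 9)
g*(-153) = 9*(-153) = -1377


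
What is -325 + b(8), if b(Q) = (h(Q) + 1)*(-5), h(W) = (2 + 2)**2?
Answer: -410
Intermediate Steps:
h(W) = 16 (h(W) = 4**2 = 16)
b(Q) = -85 (b(Q) = (16 + 1)*(-5) = 17*(-5) = -85)
-325 + b(8) = -325 - 85 = -410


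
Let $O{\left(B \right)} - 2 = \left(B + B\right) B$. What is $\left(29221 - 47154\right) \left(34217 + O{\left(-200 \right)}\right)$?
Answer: $-2048289327$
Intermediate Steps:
$O{\left(B \right)} = 2 + 2 B^{2}$ ($O{\left(B \right)} = 2 + \left(B + B\right) B = 2 + 2 B B = 2 + 2 B^{2}$)
$\left(29221 - 47154\right) \left(34217 + O{\left(-200 \right)}\right) = \left(29221 - 47154\right) \left(34217 + \left(2 + 2 \left(-200\right)^{2}\right)\right) = - 17933 \left(34217 + \left(2 + 2 \cdot 40000\right)\right) = - 17933 \left(34217 + \left(2 + 80000\right)\right) = - 17933 \left(34217 + 80002\right) = \left(-17933\right) 114219 = -2048289327$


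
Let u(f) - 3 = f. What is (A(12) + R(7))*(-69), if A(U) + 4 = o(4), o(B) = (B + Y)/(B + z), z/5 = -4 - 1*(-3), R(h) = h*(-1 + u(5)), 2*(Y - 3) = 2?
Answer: -2553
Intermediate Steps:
Y = 4 (Y = 3 + (½)*2 = 3 + 1 = 4)
u(f) = 3 + f
R(h) = 7*h (R(h) = h*(-1 + (3 + 5)) = h*(-1 + 8) = h*7 = 7*h)
z = -5 (z = 5*(-4 - 1*(-3)) = 5*(-4 + 3) = 5*(-1) = -5)
o(B) = (4 + B)/(-5 + B) (o(B) = (B + 4)/(B - 5) = (4 + B)/(-5 + B))
A(U) = -12 (A(U) = -4 + (4 + 4)/(-5 + 4) = -4 + 8/(-1) = -4 - 1*8 = -4 - 8 = -12)
(A(12) + R(7))*(-69) = (-12 + 7*7)*(-69) = (-12 + 49)*(-69) = 37*(-69) = -2553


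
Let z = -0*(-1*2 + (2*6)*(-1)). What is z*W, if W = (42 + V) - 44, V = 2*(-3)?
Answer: 0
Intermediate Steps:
V = -6
W = -8 (W = (42 - 6) - 44 = 36 - 44 = -8)
z = 0 (z = -0*(-2 + 12*(-1)) = -0*(-2 - 12) = -0*(-14) = -1*0 = 0)
z*W = 0*(-8) = 0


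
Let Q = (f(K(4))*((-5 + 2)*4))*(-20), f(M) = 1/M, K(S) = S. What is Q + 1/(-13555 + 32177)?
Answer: 1117321/18622 ≈ 60.000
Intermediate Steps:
Q = 60 (Q = (((-5 + 2)*4)/4)*(-20) = ((-3*4)/4)*(-20) = ((¼)*(-12))*(-20) = -3*(-20) = 60)
Q + 1/(-13555 + 32177) = 60 + 1/(-13555 + 32177) = 60 + 1/18622 = 1117321/18622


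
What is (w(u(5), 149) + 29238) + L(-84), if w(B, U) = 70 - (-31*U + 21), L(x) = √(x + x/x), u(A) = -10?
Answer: 33906 + I*√83 ≈ 33906.0 + 9.1104*I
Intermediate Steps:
L(x) = √(1 + x) (L(x) = √(x + 1) = √(1 + x))
w(B, U) = 49 + 31*U (w(B, U) = 70 - (21 - 31*U) = 70 + (-21 + 31*U) = 49 + 31*U)
(w(u(5), 149) + 29238) + L(-84) = ((49 + 31*149) + 29238) + √(1 - 84) = ((49 + 4619) + 29238) + √(-83) = (4668 + 29238) + I*√83 = 33906 + I*√83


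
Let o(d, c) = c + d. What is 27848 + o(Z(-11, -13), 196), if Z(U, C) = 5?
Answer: 28049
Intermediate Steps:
27848 + o(Z(-11, -13), 196) = 27848 + (196 + 5) = 27848 + 201 = 28049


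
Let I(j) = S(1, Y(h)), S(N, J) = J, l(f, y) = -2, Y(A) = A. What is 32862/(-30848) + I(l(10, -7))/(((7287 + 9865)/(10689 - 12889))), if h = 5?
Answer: -1763627/1033408 ≈ -1.7066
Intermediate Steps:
I(j) = 5
32862/(-30848) + I(l(10, -7))/(((7287 + 9865)/(10689 - 12889))) = 32862/(-30848) + 5/(((7287 + 9865)/(10689 - 12889))) = 32862*(-1/30848) + 5/((17152/(-2200))) = -16431/15424 + 5/((17152*(-1/2200))) = -16431/15424 + 5/(-2144/275) = -16431/15424 + 5*(-275/2144) = -16431/15424 - 1375/2144 = -1763627/1033408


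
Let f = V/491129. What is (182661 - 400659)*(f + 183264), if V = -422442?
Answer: -19621093678166772/491129 ≈ -3.9951e+10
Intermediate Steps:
f = -422442/491129 ≈ -0.86014
(182661 - 400659)*(f + 183264) = (182661 - 400659)*(-422442/491129 + 183264) = -217998*90005842614/491129 = -19621093678166772/491129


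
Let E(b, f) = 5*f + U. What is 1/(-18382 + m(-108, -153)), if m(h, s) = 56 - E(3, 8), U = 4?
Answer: -1/18370 ≈ -5.4437e-5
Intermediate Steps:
E(b, f) = 4 + 5*f (E(b, f) = 5*f + 4 = 4 + 5*f)
m(h, s) = 12 (m(h, s) = 56 - (4 + 5*8) = 56 - (4 + 40) = 56 - 1*44 = 56 - 44 = 12)
1/(-18382 + m(-108, -153)) = 1/(-18382 + 12) = 1/(-18370) = -1/18370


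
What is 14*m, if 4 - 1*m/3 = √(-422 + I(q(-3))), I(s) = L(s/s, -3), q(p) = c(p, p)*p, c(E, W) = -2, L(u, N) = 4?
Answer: 168 - 42*I*√418 ≈ 168.0 - 858.69*I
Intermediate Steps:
q(p) = -2*p
I(s) = 4
m = 12 - 3*I*√418 (m = 12 - 3*√(-422 + 4) = 12 - 3*I*√418 ≈ 12.0 - 61.335*I)
14*m = 14*(12 - 3*I*√418) = 168 - 42*I*√418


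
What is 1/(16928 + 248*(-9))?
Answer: 1/14696 ≈ 6.8046e-5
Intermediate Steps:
1/(16928 + 248*(-9)) = 1/(16928 - 2232) = 1/14696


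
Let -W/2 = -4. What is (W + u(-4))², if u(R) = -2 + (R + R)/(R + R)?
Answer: 49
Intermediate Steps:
W = 8 (W = -2*(-4) = 8)
u(R) = -1 (u(R) = -2 + (2*R)/((2*R)) = -2 + (2*R)*(1/(2*R)) = -2 + 1 = -1)
(W + u(-4))² = (8 - 1)² = 7² = 49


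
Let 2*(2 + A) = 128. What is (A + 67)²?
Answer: 16641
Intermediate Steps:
A = 62 (A = -2 + (½)*128 = -2 + 64 = 62)
(A + 67)² = (62 + 67)² = 129² = 16641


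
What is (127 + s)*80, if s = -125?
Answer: 160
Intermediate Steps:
(127 + s)*80 = (127 - 125)*80 = 2*80 = 160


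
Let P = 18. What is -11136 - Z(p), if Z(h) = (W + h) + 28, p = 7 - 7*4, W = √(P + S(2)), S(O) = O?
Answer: -11143 - 2*√5 ≈ -11147.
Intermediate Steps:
W = 2*√5 (W = √(18 + 2) = √20 = 2*√5 ≈ 4.4721)
p = -21 (p = 7 - 28 = -21)
Z(h) = 28 + h + 2*√5 (Z(h) = (2*√5 + h) + 28 = (h + 2*√5) + 28 = 28 + h + 2*√5)
-11136 - Z(p) = -11136 - (28 - 21 + 2*√5) = -11136 - (7 + 2*√5) = -11136 + (-7 - 2*√5) = -11143 - 2*√5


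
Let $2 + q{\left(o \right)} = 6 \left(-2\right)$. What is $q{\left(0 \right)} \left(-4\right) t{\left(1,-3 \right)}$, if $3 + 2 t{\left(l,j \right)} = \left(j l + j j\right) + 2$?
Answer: $140$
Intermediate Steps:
$t{\left(l,j \right)} = - \frac{1}{2} + \frac{j^{2}}{2} + \frac{j l}{2}$ ($t{\left(l,j \right)} = - \frac{3}{2} + \frac{\left(j l + j j\right) + 2}{2} = - \frac{3}{2} + \frac{\left(j l + j^{2}\right) + 2}{2} = - \frac{3}{2} + \frac{\left(j^{2} + j l\right) + 2}{2} = - \frac{3}{2} + \frac{2 + j^{2} + j l}{2} = - \frac{3}{2} + \left(1 + \frac{j^{2}}{2} + \frac{j l}{2}\right) = - \frac{1}{2} + \frac{j^{2}}{2} + \frac{j l}{2}$)
$q{\left(o \right)} = -14$ ($q{\left(o \right)} = -2 + 6 \left(-2\right) = -2 - 12 = -14$)
$q{\left(0 \right)} \left(-4\right) t{\left(1,-3 \right)} = \left(-14\right) \left(-4\right) \left(- \frac{1}{2} + \frac{\left(-3\right)^{2}}{2} + \frac{1}{2} \left(-3\right) 1\right) = 56 \left(- \frac{1}{2} + \frac{1}{2} \cdot 9 - \frac{3}{2}\right) = 56 \left(- \frac{1}{2} + \frac{9}{2} - \frac{3}{2}\right) = 56 \cdot \frac{5}{2} = 140$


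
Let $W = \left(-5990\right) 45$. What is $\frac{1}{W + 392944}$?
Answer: $\frac{1}{123394} \approx 8.1041 \cdot 10^{-6}$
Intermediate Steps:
$W = -269550$
$\frac{1}{W + 392944} = \frac{1}{-269550 + 392944} = \frac{1}{123394}$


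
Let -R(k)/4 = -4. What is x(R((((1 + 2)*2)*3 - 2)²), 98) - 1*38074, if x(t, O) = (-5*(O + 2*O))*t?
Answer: -61594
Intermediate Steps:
R(k) = 16 (R(k) = -4*(-4) = 16)
x(t, O) = -15*O*t (x(t, O) = (-15*O)*t = -15*O*t)
x(R((((1 + 2)*2)*3 - 2)²), 98) - 1*38074 = -15*98*16 - 1*38074 = -23520 - 38074 = -61594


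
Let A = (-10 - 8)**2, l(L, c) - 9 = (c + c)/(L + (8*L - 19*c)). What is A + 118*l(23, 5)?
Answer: 39103/28 ≈ 1396.5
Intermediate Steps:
l(L, c) = 9 + 2*c/(-19*c + 9*L) (l(L, c) = 9 + (c + c)/(L + (8*L - 19*c)) = 9 + (2*c)/(L + (-19*c + 8*L)) = 9 + (2*c)/(-19*c + 9*L) = 9 + 2*c/(-19*c + 9*L))
A = 324 (A = (-18)**2 = 324)
A + 118*l(23, 5) = 324 + 118*((-169*5 + 81*23)/(-19*5 + 9*23)) = 324 + 118*((-845 + 1863)/(-95 + 207)) = 324 + 118*(1018/112) = 324 + 118*((1/112)*1018) = 324 + 118*(509/56) = 324 + 30031/28 = 39103/28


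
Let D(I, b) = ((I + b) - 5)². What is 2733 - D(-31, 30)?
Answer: 2697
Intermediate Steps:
D(I, b) = (-5 + I + b)²
2733 - D(-31, 30) = 2733 - (-5 - 31 + 30)² = 2733 - 1*(-6)² = 2733 - 1*36 = 2733 - 36 = 2697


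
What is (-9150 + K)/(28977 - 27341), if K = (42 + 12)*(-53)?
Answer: -3003/409 ≈ -7.3423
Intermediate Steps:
K = -2862 (K = 54*(-53) = -2862)
(-9150 + K)/(28977 - 27341) = (-9150 - 2862)/(28977 - 27341) = -12012/1636 = -12012*1/1636 = -3003/409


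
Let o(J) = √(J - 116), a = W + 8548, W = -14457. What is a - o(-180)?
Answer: -5909 - 2*I*√74 ≈ -5909.0 - 17.205*I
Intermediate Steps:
a = -5909 (a = -14457 + 8548 = -5909)
o(J) = √(-116 + J)
a - o(-180) = -5909 - √(-116 - 180) = -5909 - √(-296) = -5909 - 2*I*√74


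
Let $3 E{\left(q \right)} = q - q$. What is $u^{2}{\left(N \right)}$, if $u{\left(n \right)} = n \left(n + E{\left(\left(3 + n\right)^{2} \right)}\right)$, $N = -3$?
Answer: $81$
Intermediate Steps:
$E{\left(q \right)} = 0$ ($E{\left(q \right)} = \frac{q - q}{3} = \frac{1}{3} \cdot 0 = 0$)
$u{\left(n \right)} = n^{2}$ ($u{\left(n \right)} = n \left(n + 0\right) = n n = n^{2}$)
$u^{2}{\left(N \right)} = \left(\left(-3\right)^{2}\right)^{2} = 9^{2} = 81$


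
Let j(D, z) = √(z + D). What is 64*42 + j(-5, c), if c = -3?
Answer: 2688 + 2*I*√2 ≈ 2688.0 + 2.8284*I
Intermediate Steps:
j(D, z) = √(D + z)
64*42 + j(-5, c) = 64*42 + √(-5 - 3) = 2688 + √(-8) = 2688 + 2*I*√2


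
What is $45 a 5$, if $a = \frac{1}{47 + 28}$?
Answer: $3$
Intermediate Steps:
$a = \frac{1}{75} \approx 0.013333$
$45 a 5 = 45 \cdot \frac{1}{75} \cdot 5 = \frac{3}{5} \cdot 5 = 3$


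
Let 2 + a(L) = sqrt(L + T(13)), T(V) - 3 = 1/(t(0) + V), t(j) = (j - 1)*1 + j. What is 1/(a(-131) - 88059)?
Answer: -1056732/93056878187 - 2*I*sqrt(4605)/93056878187 ≈ -1.1356e-5 - 1.4585e-9*I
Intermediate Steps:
t(j) = -1 + 2*j (t(j) = (-1 + j)*1 + j = (-1 + j) + j = -1 + 2*j)
T(V) = 3 + 1/(-1 + V) (T(V) = 3 + 1/((-1 + 2*0) + V) = 3 + 1/((-1 + 0) + V) = 3 + 1/(-1 + V))
a(L) = -2 + sqrt(37/12 + L) (a(L) = -2 + sqrt(L + (-2 + 3*13)/(-1 + 13)) = -2 + sqrt(L + (-2 + 39)/12) = -2 + sqrt(L + (1/12)*37) = -2 + sqrt(L + 37/12) = -2 + sqrt(37/12 + L))
1/(a(-131) - 88059) = 1/((-2 + sqrt(111 + 36*(-131))/6) - 88059) = 1/((-2 + sqrt(111 - 4716)/6) - 88059) = 1/((-2 + sqrt(-4605)/6) - 88059) = 1/((-2 + (I*sqrt(4605))/6) - 88059) = 1/((-2 + I*sqrt(4605)/6) - 88059) = 1/(-88061 + I*sqrt(4605)/6)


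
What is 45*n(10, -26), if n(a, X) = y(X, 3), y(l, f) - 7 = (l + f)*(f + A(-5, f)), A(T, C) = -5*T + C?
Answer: -31770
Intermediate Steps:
A(T, C) = C - 5*T
y(l, f) = 7 + (25 + 2*f)*(f + l) (y(l, f) = 7 + (l + f)*(f + (f - 5*(-5))) = 7 + (f + l)*(f + (f + 25)) = 7 + (f + l)*(f + (25 + f)) = 7 + (f + l)*(25 + 2*f) = 7 + (25 + 2*f)*(f + l))
n(a, X) = 100 + 31*X (n(a, X) = 7 + 3**2 + 3*X + 3*(25 + 3) + X*(25 + 3) = 7 + 9 + 3*X + 3*28 + X*28 = 7 + 9 + 3*X + 84 + 28*X = 100 + 31*X)
45*n(10, -26) = 45*(100 + 31*(-26)) = 45*(100 - 806) = 45*(-706) = -31770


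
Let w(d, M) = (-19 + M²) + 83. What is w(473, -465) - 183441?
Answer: 32848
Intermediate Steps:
w(d, M) = 64 + M²
w(473, -465) - 183441 = (64 + (-465)²) - 183441 = (64 + 216225) - 183441 = 216289 - 183441 = 32848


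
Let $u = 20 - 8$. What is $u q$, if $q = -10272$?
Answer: $-123264$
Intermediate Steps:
$u = 12$ ($u = 20 - 8 = 12$)
$u q = 12 \left(-10272\right) = -123264$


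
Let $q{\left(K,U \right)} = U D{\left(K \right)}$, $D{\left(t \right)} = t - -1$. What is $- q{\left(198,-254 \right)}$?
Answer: $50546$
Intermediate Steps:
$D{\left(t \right)} = 1 + t$ ($D{\left(t \right)} = t + 1 = 1 + t$)
$q{\left(K,U \right)} = U \left(1 + K\right)$
$- q{\left(198,-254 \right)} = - \left(-254\right) \left(1 + 198\right) = - \left(-254\right) 199 = \left(-1\right) \left(-50546\right) = 50546$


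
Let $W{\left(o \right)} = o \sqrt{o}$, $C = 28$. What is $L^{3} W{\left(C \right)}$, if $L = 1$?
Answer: $56 \sqrt{7} \approx 148.16$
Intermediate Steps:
$W{\left(o \right)} = o^{\frac{3}{2}}$
$L^{3} W{\left(C \right)} = 1^{3} \cdot 28^{\frac{3}{2}} = 1 \cdot 56 \sqrt{7} = 56 \sqrt{7}$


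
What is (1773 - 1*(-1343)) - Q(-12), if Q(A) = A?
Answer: 3128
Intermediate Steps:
(1773 - 1*(-1343)) - Q(-12) = (1773 - 1*(-1343)) - 1*(-12) = (1773 + 1343) + 12 = 3116 + 12 = 3128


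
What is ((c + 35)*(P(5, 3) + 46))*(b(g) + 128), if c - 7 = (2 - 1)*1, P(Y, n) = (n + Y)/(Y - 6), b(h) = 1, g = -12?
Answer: 210786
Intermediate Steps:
P(Y, n) = (Y + n)/(-6 + Y)
c = 8 (c = 7 + (2 - 1)*1 = 7 + 1*1 = 7 + 1 = 8)
((c + 35)*(P(5, 3) + 46))*(b(g) + 128) = ((8 + 35)*((5 + 3)/(-6 + 5) + 46))*(1 + 128) = (43*(8/(-1) + 46))*129 = (43*(-1*8 + 46))*129 = (43*(-8 + 46))*129 = (43*38)*129 = 1634*129 = 210786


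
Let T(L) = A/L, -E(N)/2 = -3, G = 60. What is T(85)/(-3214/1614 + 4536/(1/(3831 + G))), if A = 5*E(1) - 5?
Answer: 807/48426901165 ≈ 1.6664e-8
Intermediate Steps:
E(N) = 6 (E(N) = -2*(-3) = 6)
A = 25 (A = 5*6 - 5 = 30 - 5 = 25)
T(L) = 25/L
T(85)/(-3214/1614 + 4536/(1/(3831 + G))) = (25/85)/(-3214/1614 + 4536/(1/(3831 + 60))) = (25*(1/85))/(-3214*1/1614 + 4536/(1/3891)) = 5/(17*(-1607/807 + 4536/(1/3891))) = 5/(17*(-1607/807 + 4536*3891)) = 5/(17*(-1607/807 + 17649576)) = 5/(17*(14243206225/807)) = (5/17)*(807/14243206225) = 807/48426901165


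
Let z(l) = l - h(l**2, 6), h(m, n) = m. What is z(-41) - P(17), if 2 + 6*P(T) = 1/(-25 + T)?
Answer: -82639/48 ≈ -1721.6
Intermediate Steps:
P(T) = -1/3 + 1/(6*(-25 + T))
z(l) = l - l**2
z(-41) - P(17) = -41*(1 - 1*(-41)) - (51 - 2*17)/(6*(-25 + 17)) = -41*(1 + 41) - (51 - 34)/(6*(-8)) = -41*42 - (-1)*17/(6*8) = -1722 - 1*(-17/48) = -1722 + 17/48 = -82639/48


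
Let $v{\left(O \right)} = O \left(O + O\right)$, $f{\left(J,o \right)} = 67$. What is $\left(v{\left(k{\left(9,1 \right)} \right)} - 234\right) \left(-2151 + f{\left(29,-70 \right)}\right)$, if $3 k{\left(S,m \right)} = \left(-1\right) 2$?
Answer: $\frac{4372232}{9} \approx 4.858 \cdot 10^{5}$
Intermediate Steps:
$k{\left(S,m \right)} = - \frac{2}{3}$ ($k{\left(S,m \right)} = \frac{\left(-1\right) 2}{3} = \frac{1}{3} \left(-2\right) = - \frac{2}{3}$)
$v{\left(O \right)} = 2 O^{2}$ ($v{\left(O \right)} = O 2 O = 2 O^{2}$)
$\left(v{\left(k{\left(9,1 \right)} \right)} - 234\right) \left(-2151 + f{\left(29,-70 \right)}\right) = \left(2 \left(- \frac{2}{3}\right)^{2} - 234\right) \left(-2151 + 67\right) = \left(2 \cdot \frac{4}{9} - 234\right) \left(-2084\right) = \left(\frac{8}{9} - 234\right) \left(-2084\right) = \left(- \frac{2098}{9}\right) \left(-2084\right) = \frac{4372232}{9}$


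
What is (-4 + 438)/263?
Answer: 434/263 ≈ 1.6502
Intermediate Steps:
(-4 + 438)/263 = 434*(1/263) = 434/263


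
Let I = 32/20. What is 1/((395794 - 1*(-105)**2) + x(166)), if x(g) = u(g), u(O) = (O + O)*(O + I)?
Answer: 5/2202061 ≈ 2.2706e-6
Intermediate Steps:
I = 8/5 (I = 32*(1/20) = 8/5 ≈ 1.6000)
u(O) = 2*O*(8/5 + O) (u(O) = (O + O)*(O + 8/5) = (2*O)*(8/5 + O) = 2*O*(8/5 + O))
x(g) = 2*g*(8 + 5*g)/5
1/((395794 - 1*(-105)**2) + x(166)) = 1/((395794 - 1*(-105)**2) + (2/5)*166*(8 + 5*166)) = 1/((395794 - 1*11025) + (2/5)*166*(8 + 830)) = 1/((395794 - 11025) + (2/5)*166*838) = 1/(384769 + 278216/5) = 1/(2202061/5) = 5/2202061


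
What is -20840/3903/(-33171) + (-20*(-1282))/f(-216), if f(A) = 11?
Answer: 3319519058560/1424130543 ≈ 2330.9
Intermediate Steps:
-20840/3903/(-33171) + (-20*(-1282))/f(-216) = -20840/3903/(-33171) - 20*(-1282)/11 = -20840*1/3903*(-1/33171) + 25640*(1/11) = -20840/3903*(-1/33171) + 25640/11 = 20840/129466413 + 25640/11 = 3319519058560/1424130543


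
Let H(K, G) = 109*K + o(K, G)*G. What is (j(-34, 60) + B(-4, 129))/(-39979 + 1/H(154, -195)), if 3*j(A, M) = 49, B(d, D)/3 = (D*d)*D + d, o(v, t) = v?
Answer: 7933990372/1588445631 ≈ 4.9948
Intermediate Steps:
B(d, D) = 3*d + 3*d*D² (B(d, D) = 3*((D*d)*D + d) = 3*(d*D² + d) = 3*(d + d*D²) = 3*d + 3*d*D²)
j(A, M) = 49/3 (j(A, M) = (⅓)*49 = 49/3)
H(K, G) = 109*K + G*K (H(K, G) = 109*K + K*G = 109*K + G*K)
(j(-34, 60) + B(-4, 129))/(-39979 + 1/H(154, -195)) = (49/3 + 3*(-4)*(1 + 129²))/(-39979 + 1/(154*(109 - 195))) = (49/3 + 3*(-4)*(1 + 16641))/(-39979 + 1/(154*(-86))) = (49/3 + 3*(-4)*16642)/(-39979 + 1/(-13244)) = (49/3 - 199704)/(-39979 - 1/13244) = -599063/(3*(-529481877/13244)) = -599063/3*(-13244/529481877) = 7933990372/1588445631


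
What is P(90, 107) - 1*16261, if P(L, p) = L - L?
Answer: -16261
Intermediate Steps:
P(L, p) = 0
P(90, 107) - 1*16261 = 0 - 1*16261 = 0 - 16261 = -16261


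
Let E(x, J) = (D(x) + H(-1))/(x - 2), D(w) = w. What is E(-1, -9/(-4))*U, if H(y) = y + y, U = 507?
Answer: 507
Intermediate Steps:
H(y) = 2*y
E(x, J) = 1 (E(x, J) = (x + 2*(-1))/(x - 2) = (x - 2)/(-2 + x) = (-2 + x)/(-2 + x) = 1)
E(-1, -9/(-4))*U = 1*507 = 507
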